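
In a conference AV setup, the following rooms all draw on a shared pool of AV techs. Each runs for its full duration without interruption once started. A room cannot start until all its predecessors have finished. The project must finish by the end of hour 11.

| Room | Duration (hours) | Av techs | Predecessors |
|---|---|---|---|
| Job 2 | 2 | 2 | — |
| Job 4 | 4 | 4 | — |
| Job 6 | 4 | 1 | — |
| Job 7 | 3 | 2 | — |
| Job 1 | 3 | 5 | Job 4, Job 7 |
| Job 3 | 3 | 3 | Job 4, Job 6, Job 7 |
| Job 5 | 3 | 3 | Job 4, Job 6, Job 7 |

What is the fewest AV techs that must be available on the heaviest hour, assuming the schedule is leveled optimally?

Early-start (Job 2@1, Job 4@1, Job 6@1, Job 7@1, Job 1@5, Job 3@5, Job 5@5) gives peak 11: h1:9  h2:9  h3:7  h4:5  h5:11  h6:11  h7:11  h8:0  h9:0  h10:0  h11:0.
Shift Job 6→5, Job 7→3, Job 1→6, Job 3→9, Job 5→9.
Schedule Job 2@1, Job 4@1, Job 6@5, Job 7@3, Job 1@6, Job 3@9, Job 5@9: h1:6  h2:6  h3:6  h4:6  h5:3  h6:6  h7:6  h8:6  h9:6  h10:6  h11:6 — peak 6.
Total AV tech-hours = 63 over 11 hours ⇒ peak ≥ ⌈63/11⌉ = 6, so 6 is optimal.

6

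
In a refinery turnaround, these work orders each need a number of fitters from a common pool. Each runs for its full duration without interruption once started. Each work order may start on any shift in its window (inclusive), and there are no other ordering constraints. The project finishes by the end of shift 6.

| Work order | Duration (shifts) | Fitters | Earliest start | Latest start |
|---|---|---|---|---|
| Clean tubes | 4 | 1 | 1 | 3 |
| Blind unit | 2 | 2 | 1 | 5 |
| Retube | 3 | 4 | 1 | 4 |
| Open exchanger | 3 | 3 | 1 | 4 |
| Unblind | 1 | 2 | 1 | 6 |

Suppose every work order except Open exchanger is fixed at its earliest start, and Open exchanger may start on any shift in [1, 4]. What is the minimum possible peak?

9

Open exchanger@1: s1:12  s2:10  s3:8  s4:1  s5:0  s6:0 → peak 12
Open exchanger@2: s1:9  s2:10  s3:8  s4:4  s5:0  s6:0 → peak 10
Open exchanger@3: s1:9  s2:7  s3:8  s4:4  s5:3  s6:0 → peak 9
Open exchanger@4: s1:9  s2:7  s3:5  s4:4  s5:3  s6:3 → peak 9
Best is Open exchanger@3, peak 9.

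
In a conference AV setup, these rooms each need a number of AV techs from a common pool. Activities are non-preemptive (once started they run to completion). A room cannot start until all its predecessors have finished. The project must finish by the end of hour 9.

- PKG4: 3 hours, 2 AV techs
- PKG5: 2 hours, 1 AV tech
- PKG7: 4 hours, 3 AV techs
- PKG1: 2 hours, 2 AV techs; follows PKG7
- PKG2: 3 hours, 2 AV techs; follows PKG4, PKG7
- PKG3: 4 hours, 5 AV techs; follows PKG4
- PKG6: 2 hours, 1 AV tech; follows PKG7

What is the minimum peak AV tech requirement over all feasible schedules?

Early-start (PKG4@1, PKG5@1, PKG7@1, PKG1@5, PKG2@5, PKG3@4, PKG6@5) gives peak 10: h1:6  h2:6  h3:5  h4:8  h5:10  h6:10  h7:7  h8:0  h9:0.
Shift PKG2→7.
Schedule PKG4@1, PKG5@1, PKG7@1, PKG1@5, PKG2@7, PKG3@4, PKG6@5: h1:6  h2:6  h3:5  h4:8  h5:8  h6:8  h7:7  h8:2  h9:2 — peak 8.

8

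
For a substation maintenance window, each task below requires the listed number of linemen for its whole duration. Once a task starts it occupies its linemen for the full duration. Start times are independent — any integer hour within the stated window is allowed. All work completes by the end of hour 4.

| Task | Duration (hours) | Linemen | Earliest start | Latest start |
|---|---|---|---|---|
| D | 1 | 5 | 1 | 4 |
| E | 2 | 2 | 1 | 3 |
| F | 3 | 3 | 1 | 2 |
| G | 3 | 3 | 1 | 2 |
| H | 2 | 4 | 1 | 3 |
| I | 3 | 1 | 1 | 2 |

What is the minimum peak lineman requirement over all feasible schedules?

11

Early-start (D@1, E@1, F@1, G@1, H@1, I@1) gives peak 18: h1:18  h2:13  h3:7  h4:0.
Shift G→2, H→3.
Schedule D@1, E@1, F@1, G@2, H@3, I@1: h1:11  h2:9  h3:11  h4:7 — peak 11.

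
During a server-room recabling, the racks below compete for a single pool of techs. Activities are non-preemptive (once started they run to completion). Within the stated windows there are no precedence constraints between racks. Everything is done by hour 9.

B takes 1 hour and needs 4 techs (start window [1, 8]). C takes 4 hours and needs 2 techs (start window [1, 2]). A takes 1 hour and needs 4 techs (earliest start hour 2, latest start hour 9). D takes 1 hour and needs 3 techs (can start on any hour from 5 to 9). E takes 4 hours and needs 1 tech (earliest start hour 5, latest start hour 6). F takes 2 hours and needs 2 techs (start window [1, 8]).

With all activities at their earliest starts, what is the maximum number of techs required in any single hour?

Early-start schedule: B@1, C@1, A@2, D@5, E@5, F@1.
Load per hour: hour 1: 8, hour 2: 8, hour 3: 2, hour 4: 2, hour 5: 4, hour 6: 1, hour 7: 1, hour 8: 1, hour 9: 0.
Peak is 8.

8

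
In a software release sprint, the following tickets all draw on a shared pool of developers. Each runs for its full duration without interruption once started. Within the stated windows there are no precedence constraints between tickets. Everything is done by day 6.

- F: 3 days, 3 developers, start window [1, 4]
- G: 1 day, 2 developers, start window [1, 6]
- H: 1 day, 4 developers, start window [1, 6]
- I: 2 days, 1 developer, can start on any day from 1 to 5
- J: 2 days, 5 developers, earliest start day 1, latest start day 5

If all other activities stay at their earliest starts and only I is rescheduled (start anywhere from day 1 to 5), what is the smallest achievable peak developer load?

14

I@1: d1:15  d2:9  d3:3  d4:0  d5:0  d6:0 → peak 15
I@2: d1:14  d2:9  d3:4  d4:0  d5:0  d6:0 → peak 14
I@3: d1:14  d2:8  d3:4  d4:1  d5:0  d6:0 → peak 14
I@4: d1:14  d2:8  d3:3  d4:1  d5:1  d6:0 → peak 14
I@5: d1:14  d2:8  d3:3  d4:0  d5:1  d6:1 → peak 14
Best is I@2, peak 14.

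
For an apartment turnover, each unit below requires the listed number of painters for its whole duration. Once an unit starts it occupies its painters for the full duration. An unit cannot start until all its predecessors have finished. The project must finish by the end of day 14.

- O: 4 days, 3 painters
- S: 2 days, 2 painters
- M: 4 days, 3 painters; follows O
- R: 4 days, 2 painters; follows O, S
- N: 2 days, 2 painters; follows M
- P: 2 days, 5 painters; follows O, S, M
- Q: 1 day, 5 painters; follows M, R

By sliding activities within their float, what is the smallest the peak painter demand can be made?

5

Early-start (O@1, S@1, M@5, R@5, N@9, P@9, Q@9) gives peak 12: d1:5  d2:5  d3:3  d4:3  d5:5  d6:5  d7:5  d8:5  d9:12  d10:7  d11:0  d12:0  d13:0  d14:0.
Shift P→11, Q→13.
Schedule O@1, S@1, M@5, R@5, N@9, P@11, Q@13: d1:5  d2:5  d3:3  d4:3  d5:5  d6:5  d7:5  d8:5  d9:2  d10:2  d11:5  d12:5  d13:5  d14:0 — peak 5.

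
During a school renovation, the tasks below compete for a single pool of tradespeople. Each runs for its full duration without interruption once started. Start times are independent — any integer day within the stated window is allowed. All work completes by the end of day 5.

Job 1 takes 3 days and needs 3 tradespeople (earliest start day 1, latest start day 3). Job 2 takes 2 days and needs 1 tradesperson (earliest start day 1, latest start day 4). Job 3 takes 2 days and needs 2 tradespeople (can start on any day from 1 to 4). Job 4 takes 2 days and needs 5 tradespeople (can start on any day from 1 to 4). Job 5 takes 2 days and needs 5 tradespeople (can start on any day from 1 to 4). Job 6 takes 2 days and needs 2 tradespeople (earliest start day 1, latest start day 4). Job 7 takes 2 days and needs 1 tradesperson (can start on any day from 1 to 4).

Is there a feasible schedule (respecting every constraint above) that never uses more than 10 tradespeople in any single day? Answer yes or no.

yes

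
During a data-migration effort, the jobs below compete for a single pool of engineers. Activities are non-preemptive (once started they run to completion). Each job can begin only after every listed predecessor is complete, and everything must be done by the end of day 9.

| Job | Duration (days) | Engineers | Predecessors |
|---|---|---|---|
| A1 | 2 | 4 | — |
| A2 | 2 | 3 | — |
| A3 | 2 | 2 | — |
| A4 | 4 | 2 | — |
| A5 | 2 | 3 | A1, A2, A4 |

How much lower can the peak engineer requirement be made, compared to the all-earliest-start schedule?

6

Early-start peak: d1:11  d2:11  d3:2  d4:2  d5:3  d6:3  d7:0  d8:0  d9:0 ⇒ 11.
Leveled (A1@1, A2@3, A3@5, A4@3, A5@7): d1:4  d2:4  d3:5  d4:5  d5:4  d6:4  d7:3  d8:3  d9:0 ⇒ 5.
Reduction 11 − 5 = 6.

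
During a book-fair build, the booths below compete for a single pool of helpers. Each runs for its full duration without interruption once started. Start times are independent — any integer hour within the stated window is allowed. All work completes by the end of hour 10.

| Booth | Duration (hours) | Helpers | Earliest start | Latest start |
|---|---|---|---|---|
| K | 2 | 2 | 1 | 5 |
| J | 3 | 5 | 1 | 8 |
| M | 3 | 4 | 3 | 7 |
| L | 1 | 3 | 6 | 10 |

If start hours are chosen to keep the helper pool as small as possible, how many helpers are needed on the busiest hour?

5

Early-start (K@1, J@1, M@3, L@6) gives peak 9: h1:7  h2:7  h3:9  h4:4  h5:4  h6:3  h7:0  h8:0  h9:0  h10:0.
Shift J→3, M→6, L→9.
Schedule K@1, J@3, M@6, L@9: h1:2  h2:2  h3:5  h4:5  h5:5  h6:4  h7:4  h8:4  h9:3  h10:0 — peak 5.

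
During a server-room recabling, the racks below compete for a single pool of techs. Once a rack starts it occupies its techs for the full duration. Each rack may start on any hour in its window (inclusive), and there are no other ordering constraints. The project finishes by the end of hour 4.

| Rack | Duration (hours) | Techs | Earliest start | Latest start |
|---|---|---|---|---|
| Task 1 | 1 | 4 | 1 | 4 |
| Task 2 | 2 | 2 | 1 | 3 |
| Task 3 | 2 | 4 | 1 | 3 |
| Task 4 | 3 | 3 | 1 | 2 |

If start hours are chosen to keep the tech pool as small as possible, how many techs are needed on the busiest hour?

Early-start (Task 1@1, Task 2@1, Task 3@1, Task 4@1) gives peak 13: h1:13  h2:9  h3:3  h4:0.
Shift Task 3→3, Task 4→2.
Schedule Task 1@1, Task 2@1, Task 3@3, Task 4@2: h1:6  h2:5  h3:7  h4:7 — peak 7.
Total tech-hours = 25 over 4 hours ⇒ peak ≥ ⌈25/4⌉ = 7, so 7 is optimal.

7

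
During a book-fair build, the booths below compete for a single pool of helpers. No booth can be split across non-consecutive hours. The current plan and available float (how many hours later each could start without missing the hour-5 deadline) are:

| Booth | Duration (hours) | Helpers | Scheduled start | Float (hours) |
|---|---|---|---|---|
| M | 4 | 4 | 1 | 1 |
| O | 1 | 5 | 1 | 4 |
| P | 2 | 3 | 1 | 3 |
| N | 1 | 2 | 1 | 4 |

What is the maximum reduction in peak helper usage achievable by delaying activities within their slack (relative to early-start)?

Early-start peak: h1:14  h2:7  h3:4  h4:4  h5:0 ⇒ 14.
Leveled (M@1, O@5, P@1, N@3): h1:7  h2:7  h3:6  h4:4  h5:5 ⇒ 7.
Reduction 14 − 7 = 7.

7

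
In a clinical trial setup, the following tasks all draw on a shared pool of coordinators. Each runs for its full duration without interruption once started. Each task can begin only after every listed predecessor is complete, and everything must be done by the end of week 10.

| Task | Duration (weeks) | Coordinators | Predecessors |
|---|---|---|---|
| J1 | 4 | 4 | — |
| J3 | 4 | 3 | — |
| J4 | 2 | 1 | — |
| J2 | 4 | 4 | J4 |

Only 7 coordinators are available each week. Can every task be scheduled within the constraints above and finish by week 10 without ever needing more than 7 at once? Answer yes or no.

yes

Schedule J1@1, J3@1, J4@5, J2@7: w1:7  w2:7  w3:7  w4:7  w5:1  w6:1  w7:4  w8:4  w9:4  w10:4 — peak 7 ≤ 7.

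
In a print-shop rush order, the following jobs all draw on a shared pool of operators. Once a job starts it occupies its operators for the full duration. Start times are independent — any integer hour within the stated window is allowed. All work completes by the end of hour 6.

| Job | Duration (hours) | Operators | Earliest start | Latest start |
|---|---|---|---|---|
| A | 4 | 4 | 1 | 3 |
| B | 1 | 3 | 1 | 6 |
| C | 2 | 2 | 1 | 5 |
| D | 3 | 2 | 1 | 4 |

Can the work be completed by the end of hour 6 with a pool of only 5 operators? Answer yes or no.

no

The minimum achievable peak is 6; 5 < 6, so no feasible schedule stays within the cap.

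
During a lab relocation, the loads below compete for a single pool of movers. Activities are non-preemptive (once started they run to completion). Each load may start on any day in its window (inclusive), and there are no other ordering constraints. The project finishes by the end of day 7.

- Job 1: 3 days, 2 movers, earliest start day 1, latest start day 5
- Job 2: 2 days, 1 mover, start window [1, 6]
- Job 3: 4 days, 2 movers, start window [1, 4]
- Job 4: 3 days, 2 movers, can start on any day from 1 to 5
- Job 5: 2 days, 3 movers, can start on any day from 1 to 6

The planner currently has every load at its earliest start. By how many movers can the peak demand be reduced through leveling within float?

5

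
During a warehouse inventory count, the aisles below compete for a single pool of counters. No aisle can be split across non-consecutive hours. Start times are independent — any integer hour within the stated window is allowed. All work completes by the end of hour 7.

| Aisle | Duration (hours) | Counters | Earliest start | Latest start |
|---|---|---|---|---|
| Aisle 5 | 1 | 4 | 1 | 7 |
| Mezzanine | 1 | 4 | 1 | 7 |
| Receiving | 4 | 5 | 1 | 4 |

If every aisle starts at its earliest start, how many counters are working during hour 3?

At early start, hour 3 has: Receiving.
Demand: 5 = 5.

5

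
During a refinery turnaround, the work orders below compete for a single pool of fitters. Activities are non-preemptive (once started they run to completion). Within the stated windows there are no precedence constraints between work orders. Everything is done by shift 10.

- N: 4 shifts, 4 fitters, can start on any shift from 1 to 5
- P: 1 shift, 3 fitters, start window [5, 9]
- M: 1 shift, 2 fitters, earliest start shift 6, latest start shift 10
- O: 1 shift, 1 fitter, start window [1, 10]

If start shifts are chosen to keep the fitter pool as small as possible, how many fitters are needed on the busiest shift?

Early-start (N@1, P@5, M@6, O@1) gives peak 5: s1:5  s2:4  s3:4  s4:4  s5:3  s6:2  s7:0  s8:0  s9:0  s10:0.
Shift O→5.
Schedule N@1, P@5, M@6, O@5: s1:4  s2:4  s3:4  s4:4  s5:4  s6:2  s7:0  s8:0  s9:0  s10:0 — peak 4.

4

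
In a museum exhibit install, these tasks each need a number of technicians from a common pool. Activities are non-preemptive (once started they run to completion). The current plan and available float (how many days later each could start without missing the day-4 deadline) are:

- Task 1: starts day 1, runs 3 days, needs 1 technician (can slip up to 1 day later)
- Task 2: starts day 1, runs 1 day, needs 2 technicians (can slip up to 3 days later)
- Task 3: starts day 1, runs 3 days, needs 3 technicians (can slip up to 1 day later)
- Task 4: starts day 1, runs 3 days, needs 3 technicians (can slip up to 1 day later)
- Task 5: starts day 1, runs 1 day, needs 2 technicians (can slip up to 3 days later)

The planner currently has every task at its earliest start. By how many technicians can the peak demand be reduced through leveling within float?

4

Early-start peak: d1:11  d2:7  d3:7  d4:0 ⇒ 11.
Leveled (Task 1@1, Task 2@1, Task 3@1, Task 4@2, Task 5@4): d1:6  d2:7  d3:7  d4:5 ⇒ 7.
Reduction 11 − 7 = 4.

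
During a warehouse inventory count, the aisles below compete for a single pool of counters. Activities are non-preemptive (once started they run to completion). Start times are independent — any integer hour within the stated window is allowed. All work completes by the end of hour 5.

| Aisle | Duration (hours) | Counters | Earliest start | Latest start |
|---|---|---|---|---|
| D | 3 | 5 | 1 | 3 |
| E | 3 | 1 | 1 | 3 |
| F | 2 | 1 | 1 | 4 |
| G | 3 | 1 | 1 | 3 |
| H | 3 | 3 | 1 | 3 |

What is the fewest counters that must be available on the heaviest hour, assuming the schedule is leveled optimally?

10

Early-start (D@1, E@1, F@1, G@1, H@1) gives peak 11: h1:11  h2:11  h3:10  h4:0  h5:0.
Shift H→3.
Schedule D@1, E@1, F@1, G@1, H@3: h1:8  h2:8  h3:10  h4:3  h5:3 — peak 10.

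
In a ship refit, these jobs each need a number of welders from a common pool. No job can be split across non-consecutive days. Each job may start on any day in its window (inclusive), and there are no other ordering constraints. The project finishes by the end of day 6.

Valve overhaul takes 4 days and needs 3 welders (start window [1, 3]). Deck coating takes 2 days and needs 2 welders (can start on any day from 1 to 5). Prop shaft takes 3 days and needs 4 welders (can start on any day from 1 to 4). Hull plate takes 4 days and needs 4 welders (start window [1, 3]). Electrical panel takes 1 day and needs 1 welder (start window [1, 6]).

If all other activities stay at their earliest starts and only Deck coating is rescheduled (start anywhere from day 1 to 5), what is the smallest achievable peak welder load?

Deck coating@1: d1:14  d2:13  d3:11  d4:7  d5:0  d6:0 → peak 14
Deck coating@2: d1:12  d2:13  d3:13  d4:7  d5:0  d6:0 → peak 13
Deck coating@3: d1:12  d2:11  d3:13  d4:9  d5:0  d6:0 → peak 13
Deck coating@4: d1:12  d2:11  d3:11  d4:9  d5:2  d6:0 → peak 12
Deck coating@5: d1:12  d2:11  d3:11  d4:7  d5:2  d6:2 → peak 12
Best is Deck coating@4, peak 12.

12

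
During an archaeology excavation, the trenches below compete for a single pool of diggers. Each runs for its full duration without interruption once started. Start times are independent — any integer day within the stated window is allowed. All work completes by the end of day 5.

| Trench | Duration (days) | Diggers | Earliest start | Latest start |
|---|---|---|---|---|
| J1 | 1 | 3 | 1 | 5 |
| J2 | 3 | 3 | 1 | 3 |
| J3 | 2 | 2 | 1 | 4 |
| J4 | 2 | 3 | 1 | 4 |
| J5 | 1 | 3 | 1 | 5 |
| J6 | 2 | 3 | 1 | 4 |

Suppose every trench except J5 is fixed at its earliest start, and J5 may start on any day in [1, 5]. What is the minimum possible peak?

14

J5@1: d1:17  d2:11  d3:3  d4:0  d5:0 → peak 17
J5@2: d1:14  d2:14  d3:3  d4:0  d5:0 → peak 14
J5@3: d1:14  d2:11  d3:6  d4:0  d5:0 → peak 14
J5@4: d1:14  d2:11  d3:3  d4:3  d5:0 → peak 14
J5@5: d1:14  d2:11  d3:3  d4:0  d5:3 → peak 14
Best is J5@2, peak 14.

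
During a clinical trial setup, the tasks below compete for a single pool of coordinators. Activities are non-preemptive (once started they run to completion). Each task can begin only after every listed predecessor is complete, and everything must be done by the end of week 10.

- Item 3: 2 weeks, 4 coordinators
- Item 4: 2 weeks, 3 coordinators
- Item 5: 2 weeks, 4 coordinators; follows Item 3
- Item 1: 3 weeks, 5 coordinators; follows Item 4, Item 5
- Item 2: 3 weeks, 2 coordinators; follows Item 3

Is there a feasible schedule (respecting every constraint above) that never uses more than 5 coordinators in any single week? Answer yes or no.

Schedule Item 3@1, Item 4@3, Item 5@6, Item 1@8, Item 2@3: w1:4  w2:4  w3:5  w4:5  w5:2  w6:4  w7:4  w8:5  w9:5  w10:5 — peak 5 ≤ 5.

yes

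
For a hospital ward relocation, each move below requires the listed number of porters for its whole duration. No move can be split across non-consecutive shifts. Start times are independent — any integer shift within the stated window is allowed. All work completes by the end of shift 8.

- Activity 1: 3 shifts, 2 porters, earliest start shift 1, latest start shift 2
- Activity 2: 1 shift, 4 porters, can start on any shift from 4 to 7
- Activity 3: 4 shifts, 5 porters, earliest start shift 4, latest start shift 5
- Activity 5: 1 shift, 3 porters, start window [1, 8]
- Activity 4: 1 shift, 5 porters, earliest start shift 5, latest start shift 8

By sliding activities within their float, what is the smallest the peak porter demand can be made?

9

Early-start (Activity 1@1, Activity 2@4, Activity 3@4, Activity 5@1, Activity 4@5) gives peak 10: s1:5  s2:2  s3:2  s4:9  s5:10  s6:5  s7:5  s8:0.
Shift Activity 4→8.
Schedule Activity 1@1, Activity 2@4, Activity 3@4, Activity 5@1, Activity 4@8: s1:5  s2:2  s3:2  s4:9  s5:5  s6:5  s7:5  s8:5 — peak 9.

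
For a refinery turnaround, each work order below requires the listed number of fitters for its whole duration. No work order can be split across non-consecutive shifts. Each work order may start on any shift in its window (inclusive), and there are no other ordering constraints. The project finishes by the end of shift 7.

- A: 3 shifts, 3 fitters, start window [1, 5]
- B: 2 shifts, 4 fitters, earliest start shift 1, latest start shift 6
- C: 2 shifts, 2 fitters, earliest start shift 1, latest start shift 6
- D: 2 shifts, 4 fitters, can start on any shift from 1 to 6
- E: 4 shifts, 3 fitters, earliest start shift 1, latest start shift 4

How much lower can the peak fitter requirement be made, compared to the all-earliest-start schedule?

Early-start peak: s1:16  s2:16  s3:6  s4:3  s5:0  s6:0  s7:0 ⇒ 16.
Leveled (A@1, B@1, C@3, D@5, E@4): s1:7  s2:7  s3:5  s4:5  s5:7  s6:7  s7:3 ⇒ 7.
Reduction 16 − 7 = 9.

9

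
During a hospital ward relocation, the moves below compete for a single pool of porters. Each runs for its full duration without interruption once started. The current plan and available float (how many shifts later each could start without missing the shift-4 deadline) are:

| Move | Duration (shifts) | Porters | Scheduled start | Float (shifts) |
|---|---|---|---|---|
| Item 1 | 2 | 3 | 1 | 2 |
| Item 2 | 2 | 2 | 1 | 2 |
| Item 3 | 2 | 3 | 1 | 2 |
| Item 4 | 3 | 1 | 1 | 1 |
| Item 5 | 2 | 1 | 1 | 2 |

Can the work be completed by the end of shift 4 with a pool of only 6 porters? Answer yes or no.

yes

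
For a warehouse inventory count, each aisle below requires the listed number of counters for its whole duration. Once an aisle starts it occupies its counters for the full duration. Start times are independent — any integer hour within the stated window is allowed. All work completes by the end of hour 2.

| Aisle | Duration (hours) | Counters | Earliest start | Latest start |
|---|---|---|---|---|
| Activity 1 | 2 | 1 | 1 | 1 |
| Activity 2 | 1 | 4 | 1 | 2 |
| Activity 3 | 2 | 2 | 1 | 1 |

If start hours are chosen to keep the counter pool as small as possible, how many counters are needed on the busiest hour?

Schedule Activity 1@1, Activity 2@1, Activity 3@1: h1:7  h2:3 — peak 7.
No arrangement of the 2 feasible schedules does better.

7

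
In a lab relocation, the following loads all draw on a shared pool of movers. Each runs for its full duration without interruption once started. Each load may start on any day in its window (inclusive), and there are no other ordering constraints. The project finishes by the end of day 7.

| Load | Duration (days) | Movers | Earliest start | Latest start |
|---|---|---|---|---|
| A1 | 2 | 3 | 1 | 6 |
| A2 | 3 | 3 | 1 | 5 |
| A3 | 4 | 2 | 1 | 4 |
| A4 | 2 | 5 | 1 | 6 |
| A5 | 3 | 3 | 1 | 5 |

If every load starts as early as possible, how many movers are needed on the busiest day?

16

Early-start schedule: A1@1, A2@1, A3@1, A4@1, A5@1.
Load per day: day 1: 16, day 2: 16, day 3: 8, day 4: 2, day 5: 0, day 6: 0, day 7: 0.
Peak is 16.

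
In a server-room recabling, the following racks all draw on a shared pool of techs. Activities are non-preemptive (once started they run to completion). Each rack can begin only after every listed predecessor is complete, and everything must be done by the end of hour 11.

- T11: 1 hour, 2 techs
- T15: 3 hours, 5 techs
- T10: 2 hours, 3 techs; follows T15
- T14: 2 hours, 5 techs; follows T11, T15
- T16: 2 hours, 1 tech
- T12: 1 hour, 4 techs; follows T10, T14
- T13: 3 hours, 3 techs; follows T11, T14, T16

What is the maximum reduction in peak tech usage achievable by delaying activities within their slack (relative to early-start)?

2

Early-start peak: h1:8  h2:6  h3:5  h4:8  h5:8  h6:7  h7:3  h8:3  h9:0  h10:0  h11:0 ⇒ 8.
Leveled (T11@1, T15@2, T10@7, T14@5, T16@1, T12@10, T13@7): h1:3  h2:6  h3:5  h4:5  h5:5  h6:5  h7:6  h8:6  h9:3  h10:4  h11:0 ⇒ 6.
Reduction 8 − 6 = 2.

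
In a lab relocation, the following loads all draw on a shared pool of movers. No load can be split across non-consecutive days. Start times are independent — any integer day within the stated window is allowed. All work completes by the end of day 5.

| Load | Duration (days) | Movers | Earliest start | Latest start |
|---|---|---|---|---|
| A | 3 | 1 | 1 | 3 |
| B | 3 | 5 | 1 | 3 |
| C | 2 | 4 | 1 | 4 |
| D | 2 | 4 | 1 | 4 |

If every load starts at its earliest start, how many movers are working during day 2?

14

At early start, day 2 has: A, B, C, D.
Demand: 1 + 5 + 4 + 4 = 14.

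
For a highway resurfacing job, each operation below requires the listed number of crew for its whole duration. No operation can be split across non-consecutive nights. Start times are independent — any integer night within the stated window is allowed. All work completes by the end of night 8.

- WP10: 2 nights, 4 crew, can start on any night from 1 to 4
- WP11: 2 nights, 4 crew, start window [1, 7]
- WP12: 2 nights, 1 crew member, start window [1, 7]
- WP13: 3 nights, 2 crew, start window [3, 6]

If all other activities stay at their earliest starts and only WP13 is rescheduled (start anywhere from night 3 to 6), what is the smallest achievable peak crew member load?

9

WP13@3: n1:9  n2:9  n3:2  n4:2  n5:2  n6:0  n7:0  n8:0 → peak 9
WP13@4: n1:9  n2:9  n3:0  n4:2  n5:2  n6:2  n7:0  n8:0 → peak 9
WP13@5: n1:9  n2:9  n3:0  n4:0  n5:2  n6:2  n7:2  n8:0 → peak 9
WP13@6: n1:9  n2:9  n3:0  n4:0  n5:0  n6:2  n7:2  n8:2 → peak 9
Best is WP13@3, peak 9.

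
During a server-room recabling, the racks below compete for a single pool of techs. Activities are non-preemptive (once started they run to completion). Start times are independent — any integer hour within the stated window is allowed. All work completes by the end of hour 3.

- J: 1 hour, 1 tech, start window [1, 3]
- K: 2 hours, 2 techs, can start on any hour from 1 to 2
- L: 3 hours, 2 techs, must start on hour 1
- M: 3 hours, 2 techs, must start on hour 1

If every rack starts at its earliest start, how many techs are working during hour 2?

At early start, hour 2 has: K, L, M.
Demand: 2 + 2 + 2 = 6.

6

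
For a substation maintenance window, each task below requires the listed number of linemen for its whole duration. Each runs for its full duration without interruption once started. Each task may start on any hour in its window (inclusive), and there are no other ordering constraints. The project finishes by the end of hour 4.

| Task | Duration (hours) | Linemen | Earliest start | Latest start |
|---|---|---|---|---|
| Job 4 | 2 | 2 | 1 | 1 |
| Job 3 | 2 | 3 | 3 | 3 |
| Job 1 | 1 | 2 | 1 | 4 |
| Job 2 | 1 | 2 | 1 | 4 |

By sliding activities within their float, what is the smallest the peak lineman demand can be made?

4

Early-start (Job 4@1, Job 3@3, Job 1@1, Job 2@1) gives peak 6: h1:6  h2:2  h3:3  h4:3.
Shift Job 2→2.
Schedule Job 4@1, Job 3@3, Job 1@1, Job 2@2: h1:4  h2:4  h3:3  h4:3 — peak 4.
Total lineman-hours = 14 over 4 hours ⇒ peak ≥ ⌈14/4⌉ = 4, so 4 is optimal.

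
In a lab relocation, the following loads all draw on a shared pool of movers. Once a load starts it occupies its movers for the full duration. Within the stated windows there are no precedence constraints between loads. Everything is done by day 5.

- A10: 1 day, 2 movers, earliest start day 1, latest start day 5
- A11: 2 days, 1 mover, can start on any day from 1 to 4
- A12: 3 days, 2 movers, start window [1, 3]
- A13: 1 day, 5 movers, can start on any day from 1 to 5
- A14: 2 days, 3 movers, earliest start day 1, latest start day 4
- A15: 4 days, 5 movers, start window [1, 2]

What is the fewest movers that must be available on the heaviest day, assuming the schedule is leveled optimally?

Early-start (A10@1, A11@1, A12@1, A13@1, A14@1, A15@1) gives peak 18: d1:18  d2:11  d3:7  d4:5  d5:0.
Shift A11→2, A14→4, A15→2.
Schedule A10@1, A11@2, A12@1, A13@1, A14@4, A15@2: d1:9  d2:8  d3:8  d4:8  d5:8 — peak 9.
Total mover-days = 41 over 5 days ⇒ peak ≥ ⌈41/5⌉ = 9, so 9 is optimal.

9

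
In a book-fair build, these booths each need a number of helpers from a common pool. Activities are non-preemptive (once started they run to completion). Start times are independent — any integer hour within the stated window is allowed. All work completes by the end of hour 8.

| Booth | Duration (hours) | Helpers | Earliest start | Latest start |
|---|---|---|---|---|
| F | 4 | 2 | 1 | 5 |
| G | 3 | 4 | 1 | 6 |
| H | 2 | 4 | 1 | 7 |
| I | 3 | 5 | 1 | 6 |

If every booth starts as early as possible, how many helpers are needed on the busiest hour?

Early-start schedule: F@1, G@1, H@1, I@1.
Load per hour: hour 1: 15, hour 2: 15, hour 3: 11, hour 4: 2, hour 5: 0, hour 6: 0, hour 7: 0, hour 8: 0.
Peak is 15.

15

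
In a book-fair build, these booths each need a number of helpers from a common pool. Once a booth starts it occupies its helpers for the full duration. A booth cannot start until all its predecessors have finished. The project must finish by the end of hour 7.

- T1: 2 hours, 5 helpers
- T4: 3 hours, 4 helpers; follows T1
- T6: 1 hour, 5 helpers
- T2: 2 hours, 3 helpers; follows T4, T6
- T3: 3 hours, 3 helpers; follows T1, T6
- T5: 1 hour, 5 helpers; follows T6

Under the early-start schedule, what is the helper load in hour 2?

10

At early start, hour 2 has: T1, T5.
Demand: 5 + 5 = 10.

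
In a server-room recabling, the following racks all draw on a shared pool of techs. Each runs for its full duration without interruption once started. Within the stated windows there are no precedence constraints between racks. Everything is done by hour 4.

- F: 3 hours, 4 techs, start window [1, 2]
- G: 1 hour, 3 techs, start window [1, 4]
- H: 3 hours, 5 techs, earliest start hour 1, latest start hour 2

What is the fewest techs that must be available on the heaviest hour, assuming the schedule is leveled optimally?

Early-start (F@1, G@1, H@1) gives peak 12: h1:12  h2:9  h3:9  h4:0.
Shift H→2.
Schedule F@1, G@1, H@2: h1:7  h2:9  h3:9  h4:5 — peak 9.
No arrangement of the 16 feasible schedules does better.

9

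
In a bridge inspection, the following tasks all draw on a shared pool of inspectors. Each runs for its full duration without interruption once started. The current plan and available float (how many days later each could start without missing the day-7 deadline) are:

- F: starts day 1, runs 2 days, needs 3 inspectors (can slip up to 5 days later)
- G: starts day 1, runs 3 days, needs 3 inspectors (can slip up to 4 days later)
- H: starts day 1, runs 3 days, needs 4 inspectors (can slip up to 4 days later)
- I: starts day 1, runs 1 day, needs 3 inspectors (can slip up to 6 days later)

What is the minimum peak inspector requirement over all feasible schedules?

Early-start (F@1, G@1, H@1, I@1) gives peak 13: d1:13  d2:10  d3:7  d4:0  d5:0  d6:0  d7:0.
Shift H→4, I→3.
Schedule F@1, G@1, H@4, I@3: d1:6  d2:6  d3:6  d4:4  d5:4  d6:4  d7:0 — peak 6.

6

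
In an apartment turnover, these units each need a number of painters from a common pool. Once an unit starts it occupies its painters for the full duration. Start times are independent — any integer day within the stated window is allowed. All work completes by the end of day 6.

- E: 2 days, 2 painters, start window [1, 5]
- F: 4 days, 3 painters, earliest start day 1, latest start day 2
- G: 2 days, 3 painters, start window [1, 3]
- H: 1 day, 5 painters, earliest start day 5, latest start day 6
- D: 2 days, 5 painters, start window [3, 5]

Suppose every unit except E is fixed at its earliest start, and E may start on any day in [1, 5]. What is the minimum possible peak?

E@1: d1:8  d2:8  d3:8  d4:8  d5:5  d6:0 → peak 8
E@2: d1:6  d2:8  d3:10  d4:8  d5:5  d6:0 → peak 10
E@3: d1:6  d2:6  d3:10  d4:10  d5:5  d6:0 → peak 10
E@4: d1:6  d2:6  d3:8  d4:10  d5:7  d6:0 → peak 10
E@5: d1:6  d2:6  d3:8  d4:8  d5:7  d6:2 → peak 8
Best is E@1, peak 8.

8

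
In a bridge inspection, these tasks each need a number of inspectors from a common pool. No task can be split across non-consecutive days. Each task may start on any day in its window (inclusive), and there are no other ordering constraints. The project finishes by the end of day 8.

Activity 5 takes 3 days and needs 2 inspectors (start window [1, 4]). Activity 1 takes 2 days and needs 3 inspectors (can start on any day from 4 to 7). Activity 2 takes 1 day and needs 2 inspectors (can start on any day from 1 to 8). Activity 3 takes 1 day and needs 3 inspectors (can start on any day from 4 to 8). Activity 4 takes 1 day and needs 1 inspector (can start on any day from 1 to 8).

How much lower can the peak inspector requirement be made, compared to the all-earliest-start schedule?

3

Early-start peak: d1:5  d2:2  d3:2  d4:6  d5:3  d6:0  d7:0  d8:0 ⇒ 6.
Leveled (Activity 5@1, Activity 1@4, Activity 2@6, Activity 3@7, Activity 4@1): d1:3  d2:2  d3:2  d4:3  d5:3  d6:2  d7:3  d8:0 ⇒ 3.
Reduction 6 − 3 = 3.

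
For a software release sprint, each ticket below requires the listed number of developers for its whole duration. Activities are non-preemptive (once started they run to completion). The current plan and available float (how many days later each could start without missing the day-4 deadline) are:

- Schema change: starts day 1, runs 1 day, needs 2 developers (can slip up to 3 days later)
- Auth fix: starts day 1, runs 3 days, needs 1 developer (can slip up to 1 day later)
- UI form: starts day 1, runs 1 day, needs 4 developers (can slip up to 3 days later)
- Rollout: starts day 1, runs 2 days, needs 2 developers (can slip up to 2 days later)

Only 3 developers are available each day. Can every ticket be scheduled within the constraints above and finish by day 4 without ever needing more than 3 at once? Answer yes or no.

Total developer-days = 13; over 4 days the average is 13/4 > 3, so some day must exceed 3.

no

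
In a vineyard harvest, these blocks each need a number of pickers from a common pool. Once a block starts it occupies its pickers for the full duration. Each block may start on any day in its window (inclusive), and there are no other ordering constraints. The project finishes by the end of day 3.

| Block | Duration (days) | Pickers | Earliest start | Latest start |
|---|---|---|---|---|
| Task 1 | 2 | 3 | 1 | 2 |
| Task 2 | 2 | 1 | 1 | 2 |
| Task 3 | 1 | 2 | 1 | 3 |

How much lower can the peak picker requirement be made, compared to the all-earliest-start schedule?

Early-start peak: d1:6  d2:4  d3:0 ⇒ 6.
Leveled (Task 1@1, Task 2@1, Task 3@3): d1:4  d2:4  d3:2 ⇒ 4.
Reduction 6 − 4 = 2.

2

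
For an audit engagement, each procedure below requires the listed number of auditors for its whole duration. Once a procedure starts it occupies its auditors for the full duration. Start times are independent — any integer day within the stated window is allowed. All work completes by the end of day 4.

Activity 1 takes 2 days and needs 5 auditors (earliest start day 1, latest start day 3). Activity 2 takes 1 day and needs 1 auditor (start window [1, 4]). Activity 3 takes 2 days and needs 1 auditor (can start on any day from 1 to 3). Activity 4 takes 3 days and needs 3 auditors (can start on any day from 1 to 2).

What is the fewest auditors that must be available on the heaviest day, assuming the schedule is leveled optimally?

Early-start (Activity 1@1, Activity 2@1, Activity 3@1, Activity 4@1) gives peak 10: d1:10  d2:9  d3:3  d4:0.
Shift Activity 3→3, Activity 4→2.
Schedule Activity 1@1, Activity 2@1, Activity 3@3, Activity 4@2: d1:6  d2:8  d3:4  d4:4 — peak 8.

8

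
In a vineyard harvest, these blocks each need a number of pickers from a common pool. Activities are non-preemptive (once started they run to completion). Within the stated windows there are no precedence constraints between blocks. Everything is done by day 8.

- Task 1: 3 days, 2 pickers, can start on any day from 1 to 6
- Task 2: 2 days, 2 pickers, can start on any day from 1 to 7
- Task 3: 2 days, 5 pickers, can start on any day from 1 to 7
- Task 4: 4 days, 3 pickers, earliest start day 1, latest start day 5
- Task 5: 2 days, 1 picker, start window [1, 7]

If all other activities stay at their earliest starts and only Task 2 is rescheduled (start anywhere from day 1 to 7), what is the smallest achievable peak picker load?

Task 2@1: d1:13  d2:13  d3:5  d4:3  d5:0  d6:0  d7:0  d8:0 → peak 13
Task 2@2: d1:11  d2:13  d3:7  d4:3  d5:0  d6:0  d7:0  d8:0 → peak 13
Task 2@3: d1:11  d2:11  d3:7  d4:5  d5:0  d6:0  d7:0  d8:0 → peak 11
Task 2@4: d1:11  d2:11  d3:5  d4:5  d5:2  d6:0  d7:0  d8:0 → peak 11
Task 2@5: d1:11  d2:11  d3:5  d4:3  d5:2  d6:2  d7:0  d8:0 → peak 11
Task 2@6: d1:11  d2:11  d3:5  d4:3  d5:0  d6:2  d7:2  d8:0 → peak 11
Task 2@7: d1:11  d2:11  d3:5  d4:3  d5:0  d6:0  d7:2  d8:2 → peak 11
Best is Task 2@3, peak 11.

11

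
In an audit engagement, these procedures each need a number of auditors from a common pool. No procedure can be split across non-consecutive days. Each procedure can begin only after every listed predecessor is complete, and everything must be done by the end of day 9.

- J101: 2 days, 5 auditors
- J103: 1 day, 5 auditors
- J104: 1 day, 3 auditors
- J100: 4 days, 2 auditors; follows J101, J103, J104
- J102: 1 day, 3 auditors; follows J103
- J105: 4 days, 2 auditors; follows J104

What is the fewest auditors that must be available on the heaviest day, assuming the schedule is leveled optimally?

5

Early-start (J101@1, J103@1, J104@1, J100@3, J102@2, J105@2) gives peak 13: d1:13  d2:10  d3:4  d4:4  d5:4  d6:2  d7:0  d8:0  d9:0.
Shift J103→3, J104→4, J100→5, J102→5, J105→6.
Schedule J101@1, J103@3, J104@4, J100@5, J102@5, J105@6: d1:5  d2:5  d3:5  d4:3  d5:5  d6:4  d7:4  d8:4  d9:2 — peak 5.
Total auditor-days = 37 over 9 days ⇒ peak ≥ ⌈37/9⌉ = 5, so 5 is optimal.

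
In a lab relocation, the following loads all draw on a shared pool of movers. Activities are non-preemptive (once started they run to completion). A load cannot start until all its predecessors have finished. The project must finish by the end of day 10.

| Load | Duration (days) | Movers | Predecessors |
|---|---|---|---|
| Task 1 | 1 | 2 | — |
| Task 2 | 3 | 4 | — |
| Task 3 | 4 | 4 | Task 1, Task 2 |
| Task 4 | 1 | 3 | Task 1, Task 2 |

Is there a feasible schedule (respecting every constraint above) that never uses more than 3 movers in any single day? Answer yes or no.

no

Total mover-days = 33; over 10 days the average is 33/10 > 3, so some day must exceed 3.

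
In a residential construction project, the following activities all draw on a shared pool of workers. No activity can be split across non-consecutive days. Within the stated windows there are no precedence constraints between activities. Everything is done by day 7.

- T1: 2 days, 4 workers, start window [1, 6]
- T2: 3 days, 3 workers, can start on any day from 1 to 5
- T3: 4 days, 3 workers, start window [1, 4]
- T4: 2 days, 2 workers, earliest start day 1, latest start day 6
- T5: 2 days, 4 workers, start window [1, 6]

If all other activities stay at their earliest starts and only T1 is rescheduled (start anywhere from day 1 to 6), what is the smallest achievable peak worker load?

12

T1@1: d1:16  d2:16  d3:6  d4:3  d5:0  d6:0  d7:0 → peak 16
T1@2: d1:12  d2:16  d3:10  d4:3  d5:0  d6:0  d7:0 → peak 16
T1@3: d1:12  d2:12  d3:10  d4:7  d5:0  d6:0  d7:0 → peak 12
T1@4: d1:12  d2:12  d3:6  d4:7  d5:4  d6:0  d7:0 → peak 12
T1@5: d1:12  d2:12  d3:6  d4:3  d5:4  d6:4  d7:0 → peak 12
T1@6: d1:12  d2:12  d3:6  d4:3  d5:0  d6:4  d7:4 → peak 12
Best is T1@3, peak 12.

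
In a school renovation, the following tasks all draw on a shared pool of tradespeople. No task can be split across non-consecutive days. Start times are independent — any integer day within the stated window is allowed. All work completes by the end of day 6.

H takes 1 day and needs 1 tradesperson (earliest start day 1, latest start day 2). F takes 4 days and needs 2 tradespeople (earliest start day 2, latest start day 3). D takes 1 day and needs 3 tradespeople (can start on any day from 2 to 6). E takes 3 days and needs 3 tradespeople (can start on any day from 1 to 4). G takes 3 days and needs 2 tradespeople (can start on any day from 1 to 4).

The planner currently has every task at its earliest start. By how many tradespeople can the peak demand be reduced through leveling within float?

5

Early-start peak: d1:6  d2:10  d3:7  d4:2  d5:2  d6:0 ⇒ 10.
Leveled (H@1, F@2, D@6, E@1, G@4): d1:4  d2:5  d3:5  d4:4  d5:4  d6:5 ⇒ 5.
Reduction 10 − 5 = 5.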